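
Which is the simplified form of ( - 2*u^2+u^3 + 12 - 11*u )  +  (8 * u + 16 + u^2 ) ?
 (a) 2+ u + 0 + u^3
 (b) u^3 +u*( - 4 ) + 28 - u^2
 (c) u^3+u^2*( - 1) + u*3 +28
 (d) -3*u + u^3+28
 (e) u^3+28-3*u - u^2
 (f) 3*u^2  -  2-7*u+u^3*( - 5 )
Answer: e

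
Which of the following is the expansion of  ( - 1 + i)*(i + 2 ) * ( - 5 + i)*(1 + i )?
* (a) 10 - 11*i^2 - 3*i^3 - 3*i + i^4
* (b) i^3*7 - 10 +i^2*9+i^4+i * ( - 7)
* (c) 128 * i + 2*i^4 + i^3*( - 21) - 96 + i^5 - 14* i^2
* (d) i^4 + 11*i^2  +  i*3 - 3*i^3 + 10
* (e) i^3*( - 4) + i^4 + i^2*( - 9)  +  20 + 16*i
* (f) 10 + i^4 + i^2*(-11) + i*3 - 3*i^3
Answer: f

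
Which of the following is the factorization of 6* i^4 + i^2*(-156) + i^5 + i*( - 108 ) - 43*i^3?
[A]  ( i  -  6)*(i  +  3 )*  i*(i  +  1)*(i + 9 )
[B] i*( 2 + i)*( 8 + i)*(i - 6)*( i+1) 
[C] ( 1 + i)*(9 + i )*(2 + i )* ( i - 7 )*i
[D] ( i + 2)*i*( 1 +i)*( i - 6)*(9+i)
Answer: D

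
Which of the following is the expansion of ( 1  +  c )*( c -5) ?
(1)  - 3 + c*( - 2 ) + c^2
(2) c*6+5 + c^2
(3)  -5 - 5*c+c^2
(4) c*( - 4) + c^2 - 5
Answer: 4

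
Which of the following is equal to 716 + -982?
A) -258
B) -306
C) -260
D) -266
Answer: D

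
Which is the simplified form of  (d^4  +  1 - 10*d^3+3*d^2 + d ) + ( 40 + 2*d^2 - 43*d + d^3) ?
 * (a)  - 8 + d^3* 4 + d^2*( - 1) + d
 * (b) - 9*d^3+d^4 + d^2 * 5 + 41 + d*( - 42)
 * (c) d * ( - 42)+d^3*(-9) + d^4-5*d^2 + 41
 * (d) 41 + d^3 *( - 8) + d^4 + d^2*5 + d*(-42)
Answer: b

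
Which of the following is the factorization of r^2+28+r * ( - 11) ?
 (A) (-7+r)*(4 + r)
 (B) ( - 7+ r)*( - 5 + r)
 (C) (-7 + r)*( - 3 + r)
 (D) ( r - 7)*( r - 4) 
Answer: D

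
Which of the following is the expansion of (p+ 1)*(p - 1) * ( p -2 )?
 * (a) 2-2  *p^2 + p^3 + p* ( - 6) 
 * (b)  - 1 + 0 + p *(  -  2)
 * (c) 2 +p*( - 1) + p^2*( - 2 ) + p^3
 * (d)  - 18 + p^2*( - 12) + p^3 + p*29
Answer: c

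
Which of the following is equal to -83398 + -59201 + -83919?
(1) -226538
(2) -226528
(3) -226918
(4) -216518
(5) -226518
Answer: 5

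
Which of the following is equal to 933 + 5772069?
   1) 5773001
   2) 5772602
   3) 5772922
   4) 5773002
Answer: 4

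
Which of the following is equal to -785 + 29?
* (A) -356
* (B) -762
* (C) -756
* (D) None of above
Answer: C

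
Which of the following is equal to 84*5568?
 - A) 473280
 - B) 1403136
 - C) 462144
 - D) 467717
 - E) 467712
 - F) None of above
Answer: E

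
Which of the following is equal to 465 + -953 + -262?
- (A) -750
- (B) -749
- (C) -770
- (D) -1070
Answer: A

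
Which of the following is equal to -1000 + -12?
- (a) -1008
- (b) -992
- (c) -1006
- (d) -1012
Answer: d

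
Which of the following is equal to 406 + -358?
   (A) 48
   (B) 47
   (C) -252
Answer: A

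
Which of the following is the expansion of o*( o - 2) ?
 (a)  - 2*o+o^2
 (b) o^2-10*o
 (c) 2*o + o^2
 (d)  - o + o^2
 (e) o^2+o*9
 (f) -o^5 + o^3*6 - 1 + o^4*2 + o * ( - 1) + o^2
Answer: a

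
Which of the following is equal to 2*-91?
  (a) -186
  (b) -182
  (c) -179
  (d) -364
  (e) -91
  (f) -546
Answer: b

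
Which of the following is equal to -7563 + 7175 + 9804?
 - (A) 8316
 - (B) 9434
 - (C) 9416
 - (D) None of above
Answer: C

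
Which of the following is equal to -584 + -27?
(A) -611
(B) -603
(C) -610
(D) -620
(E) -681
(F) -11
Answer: A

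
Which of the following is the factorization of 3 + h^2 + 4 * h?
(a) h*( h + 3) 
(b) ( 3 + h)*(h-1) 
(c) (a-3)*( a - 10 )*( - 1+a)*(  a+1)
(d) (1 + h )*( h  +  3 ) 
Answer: d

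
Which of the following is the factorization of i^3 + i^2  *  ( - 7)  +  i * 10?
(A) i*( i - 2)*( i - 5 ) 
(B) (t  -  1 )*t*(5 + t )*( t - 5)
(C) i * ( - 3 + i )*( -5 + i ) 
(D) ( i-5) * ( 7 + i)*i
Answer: A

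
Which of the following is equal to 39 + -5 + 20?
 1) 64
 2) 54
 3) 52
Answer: 2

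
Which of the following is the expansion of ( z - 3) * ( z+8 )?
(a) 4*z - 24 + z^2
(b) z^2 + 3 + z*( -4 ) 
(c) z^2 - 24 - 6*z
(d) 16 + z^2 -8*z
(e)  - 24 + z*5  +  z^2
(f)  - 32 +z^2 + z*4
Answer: e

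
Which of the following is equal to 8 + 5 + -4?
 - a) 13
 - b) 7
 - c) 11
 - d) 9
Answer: d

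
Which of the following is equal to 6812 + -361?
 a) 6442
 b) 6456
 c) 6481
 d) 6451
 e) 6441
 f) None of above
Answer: d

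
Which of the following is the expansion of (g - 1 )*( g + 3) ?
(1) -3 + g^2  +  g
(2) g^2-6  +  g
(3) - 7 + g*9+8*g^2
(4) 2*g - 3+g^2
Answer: 4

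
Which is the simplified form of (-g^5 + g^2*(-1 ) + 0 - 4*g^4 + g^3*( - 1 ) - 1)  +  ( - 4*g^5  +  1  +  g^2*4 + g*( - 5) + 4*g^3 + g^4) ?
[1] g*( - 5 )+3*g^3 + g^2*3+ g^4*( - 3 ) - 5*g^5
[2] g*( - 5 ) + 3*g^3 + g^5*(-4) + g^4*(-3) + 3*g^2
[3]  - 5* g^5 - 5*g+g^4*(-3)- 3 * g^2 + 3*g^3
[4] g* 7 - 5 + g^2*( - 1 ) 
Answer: 1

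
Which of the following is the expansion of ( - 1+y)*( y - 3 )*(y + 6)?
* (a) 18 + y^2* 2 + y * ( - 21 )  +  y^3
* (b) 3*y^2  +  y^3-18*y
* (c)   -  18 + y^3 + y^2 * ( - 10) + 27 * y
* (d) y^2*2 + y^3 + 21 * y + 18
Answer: a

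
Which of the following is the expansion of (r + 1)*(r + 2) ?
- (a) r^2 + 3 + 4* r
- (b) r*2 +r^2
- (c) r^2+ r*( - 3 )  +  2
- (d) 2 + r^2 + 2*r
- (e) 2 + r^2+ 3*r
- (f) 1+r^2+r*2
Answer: e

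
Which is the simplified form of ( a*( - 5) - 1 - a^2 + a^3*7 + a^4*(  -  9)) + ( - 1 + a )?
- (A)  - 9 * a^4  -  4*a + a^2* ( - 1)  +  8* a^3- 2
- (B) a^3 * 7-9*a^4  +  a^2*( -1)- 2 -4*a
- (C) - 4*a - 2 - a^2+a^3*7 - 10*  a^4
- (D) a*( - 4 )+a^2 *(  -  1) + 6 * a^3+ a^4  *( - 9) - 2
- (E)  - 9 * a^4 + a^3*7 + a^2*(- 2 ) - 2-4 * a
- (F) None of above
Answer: B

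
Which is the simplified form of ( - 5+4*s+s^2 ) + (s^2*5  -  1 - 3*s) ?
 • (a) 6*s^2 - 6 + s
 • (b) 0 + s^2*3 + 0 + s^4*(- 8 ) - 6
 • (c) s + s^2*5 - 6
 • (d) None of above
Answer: a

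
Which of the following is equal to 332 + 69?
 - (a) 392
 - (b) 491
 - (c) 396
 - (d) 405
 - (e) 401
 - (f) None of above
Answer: e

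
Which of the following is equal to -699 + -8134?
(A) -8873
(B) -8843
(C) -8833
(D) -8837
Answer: C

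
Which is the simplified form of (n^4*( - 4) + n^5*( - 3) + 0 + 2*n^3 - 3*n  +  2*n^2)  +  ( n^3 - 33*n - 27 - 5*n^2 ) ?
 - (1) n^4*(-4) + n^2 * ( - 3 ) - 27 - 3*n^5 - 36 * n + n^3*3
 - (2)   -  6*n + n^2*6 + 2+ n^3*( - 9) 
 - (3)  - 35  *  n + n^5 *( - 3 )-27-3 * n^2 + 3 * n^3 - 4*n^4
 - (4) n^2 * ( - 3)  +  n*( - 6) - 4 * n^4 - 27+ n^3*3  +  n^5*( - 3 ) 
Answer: 1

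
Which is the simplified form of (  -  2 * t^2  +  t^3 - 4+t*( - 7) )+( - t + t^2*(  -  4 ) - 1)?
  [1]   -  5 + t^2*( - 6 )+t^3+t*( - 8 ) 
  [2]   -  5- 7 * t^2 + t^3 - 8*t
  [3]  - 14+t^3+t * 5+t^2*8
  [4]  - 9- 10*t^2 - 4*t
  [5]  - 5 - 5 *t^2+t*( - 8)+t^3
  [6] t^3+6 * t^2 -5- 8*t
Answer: 1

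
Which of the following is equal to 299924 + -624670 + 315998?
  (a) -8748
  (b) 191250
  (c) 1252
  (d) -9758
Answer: a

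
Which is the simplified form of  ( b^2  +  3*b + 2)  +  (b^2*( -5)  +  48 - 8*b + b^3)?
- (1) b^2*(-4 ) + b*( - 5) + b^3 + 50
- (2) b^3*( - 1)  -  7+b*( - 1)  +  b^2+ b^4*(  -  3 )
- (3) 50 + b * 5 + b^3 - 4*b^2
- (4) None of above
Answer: 1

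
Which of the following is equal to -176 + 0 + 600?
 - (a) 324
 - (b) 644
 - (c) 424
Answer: c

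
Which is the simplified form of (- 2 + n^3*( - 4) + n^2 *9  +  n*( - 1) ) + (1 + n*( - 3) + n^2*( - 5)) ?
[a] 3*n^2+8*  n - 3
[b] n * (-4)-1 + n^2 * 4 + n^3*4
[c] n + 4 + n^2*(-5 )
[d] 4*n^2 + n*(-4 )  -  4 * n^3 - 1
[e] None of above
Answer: d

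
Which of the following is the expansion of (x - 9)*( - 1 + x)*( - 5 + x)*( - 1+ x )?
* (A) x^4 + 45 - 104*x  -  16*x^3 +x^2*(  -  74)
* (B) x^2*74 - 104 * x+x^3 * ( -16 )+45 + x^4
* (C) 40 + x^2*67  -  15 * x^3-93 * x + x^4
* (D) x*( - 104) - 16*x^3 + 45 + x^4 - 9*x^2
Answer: B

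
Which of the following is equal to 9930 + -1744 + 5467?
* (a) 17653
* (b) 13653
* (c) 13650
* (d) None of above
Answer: b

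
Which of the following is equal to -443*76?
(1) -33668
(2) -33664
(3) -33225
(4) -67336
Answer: 1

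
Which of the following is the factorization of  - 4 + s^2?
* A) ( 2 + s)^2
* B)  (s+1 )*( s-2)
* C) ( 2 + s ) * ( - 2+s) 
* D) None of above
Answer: C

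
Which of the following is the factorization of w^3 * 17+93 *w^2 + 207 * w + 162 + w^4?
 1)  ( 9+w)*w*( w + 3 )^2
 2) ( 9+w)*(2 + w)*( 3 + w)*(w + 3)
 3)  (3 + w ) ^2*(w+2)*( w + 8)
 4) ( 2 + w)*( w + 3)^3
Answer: 2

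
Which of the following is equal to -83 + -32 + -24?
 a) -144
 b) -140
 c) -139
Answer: c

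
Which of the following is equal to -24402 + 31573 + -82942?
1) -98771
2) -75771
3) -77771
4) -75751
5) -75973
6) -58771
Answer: 2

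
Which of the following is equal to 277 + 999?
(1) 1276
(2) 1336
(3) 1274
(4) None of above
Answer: 1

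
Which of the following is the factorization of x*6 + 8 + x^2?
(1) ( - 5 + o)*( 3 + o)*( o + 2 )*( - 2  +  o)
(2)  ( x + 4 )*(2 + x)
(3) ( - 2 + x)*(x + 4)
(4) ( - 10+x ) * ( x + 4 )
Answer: 2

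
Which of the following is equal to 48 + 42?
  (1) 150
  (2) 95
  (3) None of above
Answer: 3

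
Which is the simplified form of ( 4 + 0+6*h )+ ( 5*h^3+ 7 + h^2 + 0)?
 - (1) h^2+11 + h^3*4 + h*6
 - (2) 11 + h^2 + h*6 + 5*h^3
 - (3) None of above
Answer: 2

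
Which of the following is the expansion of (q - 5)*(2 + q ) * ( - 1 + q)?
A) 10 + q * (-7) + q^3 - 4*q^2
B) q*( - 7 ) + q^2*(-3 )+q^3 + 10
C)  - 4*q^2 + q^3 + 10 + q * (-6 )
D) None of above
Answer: A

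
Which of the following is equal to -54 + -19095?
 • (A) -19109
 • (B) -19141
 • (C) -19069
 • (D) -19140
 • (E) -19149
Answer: E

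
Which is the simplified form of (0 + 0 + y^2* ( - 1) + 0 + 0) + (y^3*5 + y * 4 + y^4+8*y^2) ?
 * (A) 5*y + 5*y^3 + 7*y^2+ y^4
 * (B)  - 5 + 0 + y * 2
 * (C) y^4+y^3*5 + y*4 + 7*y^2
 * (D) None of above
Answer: C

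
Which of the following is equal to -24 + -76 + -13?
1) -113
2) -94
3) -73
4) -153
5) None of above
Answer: 1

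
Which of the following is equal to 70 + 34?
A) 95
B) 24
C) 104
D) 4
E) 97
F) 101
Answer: C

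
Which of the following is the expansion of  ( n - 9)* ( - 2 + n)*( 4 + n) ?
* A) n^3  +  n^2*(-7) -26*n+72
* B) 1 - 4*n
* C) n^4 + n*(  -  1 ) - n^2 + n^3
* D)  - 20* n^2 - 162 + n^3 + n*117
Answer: A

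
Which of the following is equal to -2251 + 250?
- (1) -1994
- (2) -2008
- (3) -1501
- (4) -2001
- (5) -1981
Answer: 4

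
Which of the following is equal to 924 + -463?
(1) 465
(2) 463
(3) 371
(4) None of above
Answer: 4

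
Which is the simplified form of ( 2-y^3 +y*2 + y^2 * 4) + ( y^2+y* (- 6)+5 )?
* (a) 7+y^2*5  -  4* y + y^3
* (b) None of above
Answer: b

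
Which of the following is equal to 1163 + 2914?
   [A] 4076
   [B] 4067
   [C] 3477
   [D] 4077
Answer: D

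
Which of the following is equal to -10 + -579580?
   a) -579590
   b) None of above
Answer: a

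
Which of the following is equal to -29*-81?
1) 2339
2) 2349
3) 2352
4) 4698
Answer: 2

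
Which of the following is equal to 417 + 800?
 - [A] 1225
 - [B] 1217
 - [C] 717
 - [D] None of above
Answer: B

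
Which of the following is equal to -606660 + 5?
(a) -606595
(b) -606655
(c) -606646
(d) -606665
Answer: b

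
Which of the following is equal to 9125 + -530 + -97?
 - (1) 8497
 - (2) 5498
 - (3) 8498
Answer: 3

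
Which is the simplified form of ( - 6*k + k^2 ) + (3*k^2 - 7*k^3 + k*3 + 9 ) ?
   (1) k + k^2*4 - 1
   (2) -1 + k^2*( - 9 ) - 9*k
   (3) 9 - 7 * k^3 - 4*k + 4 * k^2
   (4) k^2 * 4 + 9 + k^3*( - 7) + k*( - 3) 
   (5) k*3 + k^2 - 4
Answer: 4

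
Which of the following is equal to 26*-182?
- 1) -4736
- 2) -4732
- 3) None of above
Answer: 2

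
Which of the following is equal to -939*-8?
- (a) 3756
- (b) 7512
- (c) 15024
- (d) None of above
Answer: b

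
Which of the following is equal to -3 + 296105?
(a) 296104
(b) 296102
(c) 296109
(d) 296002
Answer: b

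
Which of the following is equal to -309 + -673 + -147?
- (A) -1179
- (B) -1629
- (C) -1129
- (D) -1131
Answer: C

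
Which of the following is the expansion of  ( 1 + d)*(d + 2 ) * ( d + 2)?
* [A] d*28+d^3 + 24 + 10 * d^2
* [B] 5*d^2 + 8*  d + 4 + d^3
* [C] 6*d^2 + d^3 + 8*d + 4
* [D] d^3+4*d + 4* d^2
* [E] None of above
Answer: B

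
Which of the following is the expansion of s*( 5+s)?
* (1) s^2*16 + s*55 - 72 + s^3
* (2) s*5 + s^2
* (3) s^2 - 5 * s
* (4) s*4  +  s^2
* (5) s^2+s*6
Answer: 2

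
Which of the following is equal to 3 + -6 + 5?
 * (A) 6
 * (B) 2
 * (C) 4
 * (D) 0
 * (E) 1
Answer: B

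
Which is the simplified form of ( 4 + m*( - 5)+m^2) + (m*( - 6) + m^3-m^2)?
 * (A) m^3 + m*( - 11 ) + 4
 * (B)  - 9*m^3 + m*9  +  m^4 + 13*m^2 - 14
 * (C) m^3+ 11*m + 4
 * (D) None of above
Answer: A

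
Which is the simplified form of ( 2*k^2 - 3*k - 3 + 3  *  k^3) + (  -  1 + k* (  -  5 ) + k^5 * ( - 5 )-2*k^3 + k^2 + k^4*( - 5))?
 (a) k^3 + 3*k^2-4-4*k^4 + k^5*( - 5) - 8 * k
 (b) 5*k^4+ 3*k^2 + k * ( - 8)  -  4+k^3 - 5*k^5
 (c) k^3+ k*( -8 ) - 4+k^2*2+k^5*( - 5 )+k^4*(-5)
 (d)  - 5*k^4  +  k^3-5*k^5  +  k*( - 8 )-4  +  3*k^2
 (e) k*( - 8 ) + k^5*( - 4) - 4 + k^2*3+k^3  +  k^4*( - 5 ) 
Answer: d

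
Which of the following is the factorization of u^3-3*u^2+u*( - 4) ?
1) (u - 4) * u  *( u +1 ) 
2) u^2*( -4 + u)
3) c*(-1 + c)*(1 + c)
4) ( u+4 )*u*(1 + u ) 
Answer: 1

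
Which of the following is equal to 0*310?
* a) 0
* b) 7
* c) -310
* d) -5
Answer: a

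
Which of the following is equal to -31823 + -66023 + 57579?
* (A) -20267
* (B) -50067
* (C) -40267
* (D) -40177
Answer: C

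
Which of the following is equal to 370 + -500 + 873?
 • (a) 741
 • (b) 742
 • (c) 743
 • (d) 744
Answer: c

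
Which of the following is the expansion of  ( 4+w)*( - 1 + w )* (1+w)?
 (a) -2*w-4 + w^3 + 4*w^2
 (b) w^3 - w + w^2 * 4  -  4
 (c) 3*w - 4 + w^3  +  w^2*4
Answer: b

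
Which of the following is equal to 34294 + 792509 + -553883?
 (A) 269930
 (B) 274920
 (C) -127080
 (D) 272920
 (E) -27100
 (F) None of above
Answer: D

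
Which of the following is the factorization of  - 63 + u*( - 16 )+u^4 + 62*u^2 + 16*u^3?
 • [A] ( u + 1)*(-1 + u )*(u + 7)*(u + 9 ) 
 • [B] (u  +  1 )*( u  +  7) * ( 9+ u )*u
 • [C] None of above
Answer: A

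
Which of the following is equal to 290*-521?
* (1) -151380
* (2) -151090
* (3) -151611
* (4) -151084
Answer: 2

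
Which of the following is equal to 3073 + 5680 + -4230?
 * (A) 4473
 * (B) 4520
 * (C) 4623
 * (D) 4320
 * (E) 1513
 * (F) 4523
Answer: F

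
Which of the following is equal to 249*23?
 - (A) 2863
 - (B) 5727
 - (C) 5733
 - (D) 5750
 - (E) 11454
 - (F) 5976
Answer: B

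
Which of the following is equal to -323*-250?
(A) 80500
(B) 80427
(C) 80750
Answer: C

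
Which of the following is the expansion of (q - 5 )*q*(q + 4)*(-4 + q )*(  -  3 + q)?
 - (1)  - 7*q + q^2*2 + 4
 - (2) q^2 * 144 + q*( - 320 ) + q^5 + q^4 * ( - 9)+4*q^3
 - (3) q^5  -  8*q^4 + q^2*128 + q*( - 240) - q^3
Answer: 3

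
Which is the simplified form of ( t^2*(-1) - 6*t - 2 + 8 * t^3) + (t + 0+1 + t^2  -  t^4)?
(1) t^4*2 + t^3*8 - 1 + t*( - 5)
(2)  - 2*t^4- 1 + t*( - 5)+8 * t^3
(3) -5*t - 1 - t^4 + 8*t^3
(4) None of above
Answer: 3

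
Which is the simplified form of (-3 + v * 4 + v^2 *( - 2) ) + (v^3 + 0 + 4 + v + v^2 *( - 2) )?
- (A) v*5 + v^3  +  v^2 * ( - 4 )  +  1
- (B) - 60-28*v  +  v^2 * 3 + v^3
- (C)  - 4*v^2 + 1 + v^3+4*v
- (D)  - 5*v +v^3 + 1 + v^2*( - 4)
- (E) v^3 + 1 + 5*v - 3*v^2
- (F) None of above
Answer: A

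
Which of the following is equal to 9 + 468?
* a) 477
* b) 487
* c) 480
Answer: a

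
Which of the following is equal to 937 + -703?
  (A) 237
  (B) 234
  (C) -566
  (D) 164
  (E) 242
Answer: B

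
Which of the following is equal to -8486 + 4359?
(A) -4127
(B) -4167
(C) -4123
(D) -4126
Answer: A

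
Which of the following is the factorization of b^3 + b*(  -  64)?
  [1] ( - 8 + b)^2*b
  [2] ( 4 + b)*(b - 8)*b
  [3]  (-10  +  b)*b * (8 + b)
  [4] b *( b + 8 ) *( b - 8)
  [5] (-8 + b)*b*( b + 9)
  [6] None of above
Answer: 4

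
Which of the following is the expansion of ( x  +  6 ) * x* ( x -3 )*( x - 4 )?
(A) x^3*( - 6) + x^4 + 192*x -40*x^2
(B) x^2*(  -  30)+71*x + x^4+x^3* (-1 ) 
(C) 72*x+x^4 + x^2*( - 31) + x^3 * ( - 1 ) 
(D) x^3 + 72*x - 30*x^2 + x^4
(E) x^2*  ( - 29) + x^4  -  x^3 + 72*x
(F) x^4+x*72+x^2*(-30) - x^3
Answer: F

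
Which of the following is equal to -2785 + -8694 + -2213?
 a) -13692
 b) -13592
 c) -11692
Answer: a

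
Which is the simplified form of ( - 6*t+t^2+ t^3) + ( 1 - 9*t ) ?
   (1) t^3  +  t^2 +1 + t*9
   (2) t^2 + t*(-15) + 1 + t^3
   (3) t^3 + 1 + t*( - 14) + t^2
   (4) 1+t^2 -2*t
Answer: 2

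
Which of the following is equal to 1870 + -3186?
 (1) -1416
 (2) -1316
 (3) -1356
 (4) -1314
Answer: 2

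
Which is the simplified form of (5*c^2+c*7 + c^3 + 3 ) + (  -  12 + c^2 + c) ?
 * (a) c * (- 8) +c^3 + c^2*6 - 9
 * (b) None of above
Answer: b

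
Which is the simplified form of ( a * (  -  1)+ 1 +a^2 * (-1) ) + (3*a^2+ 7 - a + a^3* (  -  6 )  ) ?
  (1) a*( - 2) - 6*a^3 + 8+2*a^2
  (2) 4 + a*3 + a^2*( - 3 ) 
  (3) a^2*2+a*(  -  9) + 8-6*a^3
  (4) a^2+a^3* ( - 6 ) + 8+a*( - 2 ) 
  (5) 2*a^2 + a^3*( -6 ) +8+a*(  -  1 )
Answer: 1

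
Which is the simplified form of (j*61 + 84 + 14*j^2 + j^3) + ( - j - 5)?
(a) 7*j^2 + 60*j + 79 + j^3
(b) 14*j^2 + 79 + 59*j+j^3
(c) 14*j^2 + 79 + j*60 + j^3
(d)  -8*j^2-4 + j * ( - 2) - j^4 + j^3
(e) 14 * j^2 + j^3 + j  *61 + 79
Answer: c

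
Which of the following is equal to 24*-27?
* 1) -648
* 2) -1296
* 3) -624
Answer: 1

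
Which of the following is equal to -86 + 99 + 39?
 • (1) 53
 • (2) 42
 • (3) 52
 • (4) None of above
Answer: 3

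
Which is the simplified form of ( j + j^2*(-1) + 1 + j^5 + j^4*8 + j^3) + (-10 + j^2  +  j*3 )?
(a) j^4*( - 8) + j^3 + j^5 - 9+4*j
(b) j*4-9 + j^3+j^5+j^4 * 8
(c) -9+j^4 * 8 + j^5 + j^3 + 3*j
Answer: b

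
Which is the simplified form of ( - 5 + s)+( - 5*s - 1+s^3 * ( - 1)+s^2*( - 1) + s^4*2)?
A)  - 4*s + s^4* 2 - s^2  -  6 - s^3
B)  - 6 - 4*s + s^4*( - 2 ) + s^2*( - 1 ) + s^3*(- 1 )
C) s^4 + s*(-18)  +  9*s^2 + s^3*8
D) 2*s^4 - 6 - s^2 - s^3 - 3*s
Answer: A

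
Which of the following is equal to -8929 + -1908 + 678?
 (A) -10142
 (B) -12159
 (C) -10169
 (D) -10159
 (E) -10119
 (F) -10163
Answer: D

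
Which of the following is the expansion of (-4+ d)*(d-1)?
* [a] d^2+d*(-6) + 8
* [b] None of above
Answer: b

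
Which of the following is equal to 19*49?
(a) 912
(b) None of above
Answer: b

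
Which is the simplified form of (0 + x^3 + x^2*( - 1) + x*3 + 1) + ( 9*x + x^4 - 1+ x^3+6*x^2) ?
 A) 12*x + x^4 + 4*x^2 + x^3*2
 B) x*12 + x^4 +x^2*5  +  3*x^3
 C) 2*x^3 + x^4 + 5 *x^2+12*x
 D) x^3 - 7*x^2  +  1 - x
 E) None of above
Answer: C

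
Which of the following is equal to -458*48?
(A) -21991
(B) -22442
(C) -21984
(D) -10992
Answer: C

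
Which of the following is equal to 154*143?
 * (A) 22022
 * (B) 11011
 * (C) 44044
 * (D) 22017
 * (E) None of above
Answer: A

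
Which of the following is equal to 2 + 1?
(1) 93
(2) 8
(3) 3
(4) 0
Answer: 3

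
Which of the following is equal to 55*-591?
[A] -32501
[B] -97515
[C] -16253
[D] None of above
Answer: D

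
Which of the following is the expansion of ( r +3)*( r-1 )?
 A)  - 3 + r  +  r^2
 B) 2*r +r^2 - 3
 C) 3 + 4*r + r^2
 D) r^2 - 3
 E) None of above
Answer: B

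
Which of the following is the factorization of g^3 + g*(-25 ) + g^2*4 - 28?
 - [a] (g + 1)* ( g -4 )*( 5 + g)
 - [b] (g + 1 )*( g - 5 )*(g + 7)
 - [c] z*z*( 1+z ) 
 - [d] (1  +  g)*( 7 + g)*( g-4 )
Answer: d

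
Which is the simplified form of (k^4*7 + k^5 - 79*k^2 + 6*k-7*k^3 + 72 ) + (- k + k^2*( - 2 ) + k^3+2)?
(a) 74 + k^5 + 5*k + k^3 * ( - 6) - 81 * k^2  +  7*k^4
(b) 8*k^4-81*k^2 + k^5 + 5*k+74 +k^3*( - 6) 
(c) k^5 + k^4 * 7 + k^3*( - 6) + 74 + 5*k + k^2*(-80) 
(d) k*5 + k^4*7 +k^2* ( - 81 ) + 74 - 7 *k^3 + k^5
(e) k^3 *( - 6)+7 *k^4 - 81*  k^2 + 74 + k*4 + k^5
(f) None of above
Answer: a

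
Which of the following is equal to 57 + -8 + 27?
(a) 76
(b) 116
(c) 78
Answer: a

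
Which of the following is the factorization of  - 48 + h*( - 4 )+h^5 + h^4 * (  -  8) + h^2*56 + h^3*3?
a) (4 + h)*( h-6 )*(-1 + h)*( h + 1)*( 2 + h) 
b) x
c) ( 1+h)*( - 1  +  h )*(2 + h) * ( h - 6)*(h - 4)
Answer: c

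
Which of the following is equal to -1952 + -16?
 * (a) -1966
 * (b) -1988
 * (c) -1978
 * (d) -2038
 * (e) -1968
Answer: e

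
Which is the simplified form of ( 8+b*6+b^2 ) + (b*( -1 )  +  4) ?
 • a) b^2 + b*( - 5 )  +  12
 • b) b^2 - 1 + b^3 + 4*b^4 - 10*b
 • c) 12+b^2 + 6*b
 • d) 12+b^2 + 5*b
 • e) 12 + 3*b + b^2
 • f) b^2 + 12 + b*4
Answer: d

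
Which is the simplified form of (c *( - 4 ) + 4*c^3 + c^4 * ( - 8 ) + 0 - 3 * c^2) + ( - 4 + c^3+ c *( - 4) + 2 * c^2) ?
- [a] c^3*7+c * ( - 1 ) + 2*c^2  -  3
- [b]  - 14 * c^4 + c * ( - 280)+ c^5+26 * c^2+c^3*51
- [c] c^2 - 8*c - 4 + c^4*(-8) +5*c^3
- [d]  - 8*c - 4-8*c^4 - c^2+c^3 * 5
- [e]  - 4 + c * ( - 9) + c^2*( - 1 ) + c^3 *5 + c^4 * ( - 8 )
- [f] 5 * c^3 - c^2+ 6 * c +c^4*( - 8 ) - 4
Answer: d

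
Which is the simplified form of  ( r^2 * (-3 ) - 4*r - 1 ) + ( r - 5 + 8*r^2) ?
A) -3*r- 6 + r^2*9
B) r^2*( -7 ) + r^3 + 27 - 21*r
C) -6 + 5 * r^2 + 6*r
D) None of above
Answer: D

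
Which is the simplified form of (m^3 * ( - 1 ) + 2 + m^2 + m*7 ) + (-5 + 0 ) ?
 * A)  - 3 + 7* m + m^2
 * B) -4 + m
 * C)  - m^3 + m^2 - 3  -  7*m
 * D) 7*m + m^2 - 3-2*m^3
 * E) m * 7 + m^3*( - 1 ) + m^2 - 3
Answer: E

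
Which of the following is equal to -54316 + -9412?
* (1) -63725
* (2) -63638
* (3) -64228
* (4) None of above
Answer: 4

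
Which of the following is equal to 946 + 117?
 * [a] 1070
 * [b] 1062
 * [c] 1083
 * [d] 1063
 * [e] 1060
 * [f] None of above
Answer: d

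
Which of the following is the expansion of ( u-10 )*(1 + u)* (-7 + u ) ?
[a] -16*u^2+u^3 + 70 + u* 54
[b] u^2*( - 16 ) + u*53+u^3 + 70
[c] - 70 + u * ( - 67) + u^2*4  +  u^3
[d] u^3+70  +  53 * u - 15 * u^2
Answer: b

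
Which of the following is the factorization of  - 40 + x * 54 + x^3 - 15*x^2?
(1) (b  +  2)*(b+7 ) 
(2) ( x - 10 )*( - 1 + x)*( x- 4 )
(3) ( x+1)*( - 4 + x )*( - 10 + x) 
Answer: 2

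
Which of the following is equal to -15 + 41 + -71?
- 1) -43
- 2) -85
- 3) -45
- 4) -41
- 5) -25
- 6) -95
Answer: 3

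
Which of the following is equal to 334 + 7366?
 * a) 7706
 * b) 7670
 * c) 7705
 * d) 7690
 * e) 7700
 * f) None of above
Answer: e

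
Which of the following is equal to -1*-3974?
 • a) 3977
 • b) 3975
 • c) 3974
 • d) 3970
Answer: c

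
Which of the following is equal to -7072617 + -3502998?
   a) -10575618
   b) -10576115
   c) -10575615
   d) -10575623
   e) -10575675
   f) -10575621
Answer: c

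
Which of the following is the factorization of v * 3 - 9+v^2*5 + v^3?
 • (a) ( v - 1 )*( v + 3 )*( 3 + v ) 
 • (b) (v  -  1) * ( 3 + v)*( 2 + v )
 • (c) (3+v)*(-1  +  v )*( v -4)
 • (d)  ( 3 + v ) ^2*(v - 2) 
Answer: a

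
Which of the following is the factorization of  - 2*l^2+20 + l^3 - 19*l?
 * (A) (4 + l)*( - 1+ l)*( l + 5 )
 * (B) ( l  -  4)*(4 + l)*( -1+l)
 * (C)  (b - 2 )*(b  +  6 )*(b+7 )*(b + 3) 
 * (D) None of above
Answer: D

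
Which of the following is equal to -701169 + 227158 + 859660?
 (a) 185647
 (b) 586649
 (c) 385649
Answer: c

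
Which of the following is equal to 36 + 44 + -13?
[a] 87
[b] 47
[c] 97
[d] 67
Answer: d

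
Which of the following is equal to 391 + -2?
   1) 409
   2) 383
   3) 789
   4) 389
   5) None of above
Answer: 4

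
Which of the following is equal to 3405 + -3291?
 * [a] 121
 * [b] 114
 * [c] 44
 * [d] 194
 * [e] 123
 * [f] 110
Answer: b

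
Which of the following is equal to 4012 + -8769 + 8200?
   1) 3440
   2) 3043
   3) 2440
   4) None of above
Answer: 4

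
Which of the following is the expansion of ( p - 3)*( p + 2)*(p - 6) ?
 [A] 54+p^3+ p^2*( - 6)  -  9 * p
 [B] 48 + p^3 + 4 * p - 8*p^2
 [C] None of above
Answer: C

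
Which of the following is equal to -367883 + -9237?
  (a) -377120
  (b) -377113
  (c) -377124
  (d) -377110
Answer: a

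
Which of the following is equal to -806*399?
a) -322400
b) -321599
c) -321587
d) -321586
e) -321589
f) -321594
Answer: f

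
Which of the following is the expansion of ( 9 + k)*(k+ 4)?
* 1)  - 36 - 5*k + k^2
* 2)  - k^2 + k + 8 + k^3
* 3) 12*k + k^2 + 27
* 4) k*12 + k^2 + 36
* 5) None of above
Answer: 5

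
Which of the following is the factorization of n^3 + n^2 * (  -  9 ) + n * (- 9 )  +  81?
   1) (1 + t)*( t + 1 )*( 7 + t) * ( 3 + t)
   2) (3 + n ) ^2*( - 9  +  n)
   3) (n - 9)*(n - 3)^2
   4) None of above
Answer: 4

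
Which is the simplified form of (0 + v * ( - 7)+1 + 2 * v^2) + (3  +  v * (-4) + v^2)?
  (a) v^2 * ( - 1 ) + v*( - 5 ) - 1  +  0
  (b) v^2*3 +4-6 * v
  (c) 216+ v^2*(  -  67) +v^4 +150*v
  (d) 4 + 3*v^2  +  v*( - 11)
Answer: d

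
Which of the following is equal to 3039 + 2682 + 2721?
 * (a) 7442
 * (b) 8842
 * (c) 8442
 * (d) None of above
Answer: c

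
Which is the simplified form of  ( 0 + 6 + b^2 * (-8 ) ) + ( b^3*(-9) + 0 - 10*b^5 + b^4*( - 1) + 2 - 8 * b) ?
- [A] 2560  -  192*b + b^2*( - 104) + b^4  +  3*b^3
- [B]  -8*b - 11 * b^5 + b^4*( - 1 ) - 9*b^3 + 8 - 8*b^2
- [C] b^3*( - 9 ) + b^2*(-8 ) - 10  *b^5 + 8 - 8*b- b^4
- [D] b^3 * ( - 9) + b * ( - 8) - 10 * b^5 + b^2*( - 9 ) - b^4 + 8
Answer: C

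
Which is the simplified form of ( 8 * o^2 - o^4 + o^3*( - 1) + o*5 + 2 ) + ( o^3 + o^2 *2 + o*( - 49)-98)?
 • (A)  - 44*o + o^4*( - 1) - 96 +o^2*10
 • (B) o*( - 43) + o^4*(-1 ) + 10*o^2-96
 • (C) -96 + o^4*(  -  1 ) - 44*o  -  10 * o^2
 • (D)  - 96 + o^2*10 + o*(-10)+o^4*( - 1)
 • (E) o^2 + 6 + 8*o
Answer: A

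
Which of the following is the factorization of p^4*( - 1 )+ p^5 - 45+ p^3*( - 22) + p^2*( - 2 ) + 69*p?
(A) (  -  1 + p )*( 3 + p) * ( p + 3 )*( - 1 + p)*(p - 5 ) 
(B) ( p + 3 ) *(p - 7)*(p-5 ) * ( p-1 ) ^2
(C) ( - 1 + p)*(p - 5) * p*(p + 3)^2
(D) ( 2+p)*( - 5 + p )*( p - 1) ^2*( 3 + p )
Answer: A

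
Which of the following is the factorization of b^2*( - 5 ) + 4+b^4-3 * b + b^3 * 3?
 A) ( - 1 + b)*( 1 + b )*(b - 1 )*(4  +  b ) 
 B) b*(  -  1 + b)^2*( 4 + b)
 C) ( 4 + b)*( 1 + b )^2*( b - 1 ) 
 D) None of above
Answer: A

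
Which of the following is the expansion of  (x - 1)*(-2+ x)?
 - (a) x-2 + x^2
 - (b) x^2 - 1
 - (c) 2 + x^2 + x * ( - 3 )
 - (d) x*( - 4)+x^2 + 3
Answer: c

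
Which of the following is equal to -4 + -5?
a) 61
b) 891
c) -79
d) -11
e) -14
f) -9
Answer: f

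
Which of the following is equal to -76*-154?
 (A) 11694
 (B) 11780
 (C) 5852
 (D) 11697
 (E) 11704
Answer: E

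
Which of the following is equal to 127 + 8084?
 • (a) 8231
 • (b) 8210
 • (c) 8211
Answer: c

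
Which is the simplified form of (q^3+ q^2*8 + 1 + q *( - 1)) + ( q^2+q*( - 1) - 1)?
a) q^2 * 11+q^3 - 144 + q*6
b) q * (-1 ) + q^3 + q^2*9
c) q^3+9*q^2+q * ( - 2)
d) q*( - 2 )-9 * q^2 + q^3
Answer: c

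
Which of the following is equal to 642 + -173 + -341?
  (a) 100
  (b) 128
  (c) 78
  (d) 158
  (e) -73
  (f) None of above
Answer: b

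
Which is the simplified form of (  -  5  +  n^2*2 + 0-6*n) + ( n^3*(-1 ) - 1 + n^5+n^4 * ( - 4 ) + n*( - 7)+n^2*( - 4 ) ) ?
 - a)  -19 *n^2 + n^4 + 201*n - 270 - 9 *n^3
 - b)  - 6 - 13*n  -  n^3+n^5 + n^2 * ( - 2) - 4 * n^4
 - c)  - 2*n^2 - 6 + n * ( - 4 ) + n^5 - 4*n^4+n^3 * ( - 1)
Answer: b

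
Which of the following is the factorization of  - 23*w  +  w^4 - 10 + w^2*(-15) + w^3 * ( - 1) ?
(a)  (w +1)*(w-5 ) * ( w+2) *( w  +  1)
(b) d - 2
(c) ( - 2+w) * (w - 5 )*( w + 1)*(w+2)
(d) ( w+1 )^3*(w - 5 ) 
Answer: a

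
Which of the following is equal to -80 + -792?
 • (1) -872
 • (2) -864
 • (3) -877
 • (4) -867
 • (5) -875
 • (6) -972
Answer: 1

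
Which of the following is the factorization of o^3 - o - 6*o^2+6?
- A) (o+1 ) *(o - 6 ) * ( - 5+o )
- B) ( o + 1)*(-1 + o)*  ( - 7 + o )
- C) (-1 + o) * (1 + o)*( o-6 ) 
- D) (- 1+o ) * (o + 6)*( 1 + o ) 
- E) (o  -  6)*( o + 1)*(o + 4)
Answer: C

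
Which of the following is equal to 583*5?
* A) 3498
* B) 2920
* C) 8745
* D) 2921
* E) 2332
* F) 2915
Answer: F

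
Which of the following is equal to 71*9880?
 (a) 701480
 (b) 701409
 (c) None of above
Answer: a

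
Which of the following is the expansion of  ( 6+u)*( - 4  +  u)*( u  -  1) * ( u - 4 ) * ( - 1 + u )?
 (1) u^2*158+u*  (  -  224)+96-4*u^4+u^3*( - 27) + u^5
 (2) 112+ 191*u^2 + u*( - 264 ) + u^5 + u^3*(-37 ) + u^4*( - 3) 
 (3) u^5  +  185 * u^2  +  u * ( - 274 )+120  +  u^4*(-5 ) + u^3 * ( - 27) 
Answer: 1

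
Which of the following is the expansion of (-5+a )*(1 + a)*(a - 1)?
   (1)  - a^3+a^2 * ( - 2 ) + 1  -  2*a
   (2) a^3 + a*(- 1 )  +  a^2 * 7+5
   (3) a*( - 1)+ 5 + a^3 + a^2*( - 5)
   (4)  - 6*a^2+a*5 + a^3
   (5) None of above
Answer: 3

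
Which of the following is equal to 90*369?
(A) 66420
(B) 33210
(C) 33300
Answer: B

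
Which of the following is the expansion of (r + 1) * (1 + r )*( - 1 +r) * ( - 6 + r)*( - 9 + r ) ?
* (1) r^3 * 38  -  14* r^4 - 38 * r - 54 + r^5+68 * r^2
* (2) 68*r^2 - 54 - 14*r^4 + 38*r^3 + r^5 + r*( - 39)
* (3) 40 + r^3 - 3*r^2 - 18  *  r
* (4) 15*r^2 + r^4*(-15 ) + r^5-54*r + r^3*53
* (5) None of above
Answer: 2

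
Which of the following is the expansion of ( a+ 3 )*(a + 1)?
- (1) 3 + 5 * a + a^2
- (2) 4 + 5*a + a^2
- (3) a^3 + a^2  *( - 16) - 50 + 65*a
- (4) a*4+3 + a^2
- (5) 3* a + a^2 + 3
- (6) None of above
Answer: 4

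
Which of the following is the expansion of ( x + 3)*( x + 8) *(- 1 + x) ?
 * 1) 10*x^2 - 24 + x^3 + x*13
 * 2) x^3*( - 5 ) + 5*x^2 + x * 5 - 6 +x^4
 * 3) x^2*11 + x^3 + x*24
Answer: 1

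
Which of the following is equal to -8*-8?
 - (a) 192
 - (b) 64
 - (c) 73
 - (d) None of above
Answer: b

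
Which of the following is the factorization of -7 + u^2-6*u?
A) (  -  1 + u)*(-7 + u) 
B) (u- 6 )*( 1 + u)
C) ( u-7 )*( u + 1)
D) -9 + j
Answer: C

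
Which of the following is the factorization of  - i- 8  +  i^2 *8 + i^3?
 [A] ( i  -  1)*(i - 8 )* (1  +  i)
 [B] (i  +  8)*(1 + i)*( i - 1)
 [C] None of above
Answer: B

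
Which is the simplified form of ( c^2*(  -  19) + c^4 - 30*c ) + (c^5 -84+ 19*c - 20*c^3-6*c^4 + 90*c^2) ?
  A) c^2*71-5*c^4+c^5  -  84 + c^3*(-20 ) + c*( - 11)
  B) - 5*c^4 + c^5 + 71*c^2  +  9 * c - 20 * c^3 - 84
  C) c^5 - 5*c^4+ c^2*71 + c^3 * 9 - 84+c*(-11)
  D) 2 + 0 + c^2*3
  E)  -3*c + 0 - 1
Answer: A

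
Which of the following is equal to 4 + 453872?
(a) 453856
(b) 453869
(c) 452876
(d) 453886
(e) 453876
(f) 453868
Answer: e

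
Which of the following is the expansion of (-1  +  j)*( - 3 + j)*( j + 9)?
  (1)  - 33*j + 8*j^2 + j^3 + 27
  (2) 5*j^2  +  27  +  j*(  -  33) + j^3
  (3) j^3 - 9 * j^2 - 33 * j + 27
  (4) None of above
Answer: 2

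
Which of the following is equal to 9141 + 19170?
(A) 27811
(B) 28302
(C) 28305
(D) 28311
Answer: D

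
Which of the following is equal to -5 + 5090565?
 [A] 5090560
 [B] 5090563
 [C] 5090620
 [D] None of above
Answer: A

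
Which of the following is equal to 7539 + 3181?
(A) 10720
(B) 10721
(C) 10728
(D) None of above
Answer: A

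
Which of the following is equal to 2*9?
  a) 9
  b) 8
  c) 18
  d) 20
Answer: c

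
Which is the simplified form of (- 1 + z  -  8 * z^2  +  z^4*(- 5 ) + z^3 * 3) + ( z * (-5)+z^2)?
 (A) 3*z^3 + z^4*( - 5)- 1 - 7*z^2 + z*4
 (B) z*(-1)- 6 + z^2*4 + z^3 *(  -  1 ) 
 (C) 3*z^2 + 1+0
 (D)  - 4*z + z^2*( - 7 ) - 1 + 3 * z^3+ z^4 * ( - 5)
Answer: D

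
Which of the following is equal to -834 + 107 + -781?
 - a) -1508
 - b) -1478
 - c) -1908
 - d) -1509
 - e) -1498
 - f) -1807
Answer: a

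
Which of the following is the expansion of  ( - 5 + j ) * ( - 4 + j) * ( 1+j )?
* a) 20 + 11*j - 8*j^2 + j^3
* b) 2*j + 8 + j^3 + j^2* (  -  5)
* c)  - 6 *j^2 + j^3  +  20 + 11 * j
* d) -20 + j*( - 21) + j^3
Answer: a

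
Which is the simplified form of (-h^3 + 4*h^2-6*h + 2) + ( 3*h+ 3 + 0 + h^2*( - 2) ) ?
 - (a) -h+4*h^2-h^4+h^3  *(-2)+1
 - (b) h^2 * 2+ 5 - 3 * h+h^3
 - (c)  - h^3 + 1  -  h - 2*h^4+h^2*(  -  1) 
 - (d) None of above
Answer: d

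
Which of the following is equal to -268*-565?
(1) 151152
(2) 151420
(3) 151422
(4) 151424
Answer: 2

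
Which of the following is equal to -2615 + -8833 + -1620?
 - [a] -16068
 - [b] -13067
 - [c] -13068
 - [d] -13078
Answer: c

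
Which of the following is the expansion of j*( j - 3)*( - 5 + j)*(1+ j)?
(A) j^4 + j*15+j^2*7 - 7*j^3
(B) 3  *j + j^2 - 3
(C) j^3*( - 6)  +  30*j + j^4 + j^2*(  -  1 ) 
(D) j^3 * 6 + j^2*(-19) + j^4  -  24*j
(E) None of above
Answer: A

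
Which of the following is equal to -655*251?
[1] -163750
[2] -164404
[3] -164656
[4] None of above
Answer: 4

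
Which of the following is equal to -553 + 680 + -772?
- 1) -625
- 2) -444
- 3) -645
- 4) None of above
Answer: 3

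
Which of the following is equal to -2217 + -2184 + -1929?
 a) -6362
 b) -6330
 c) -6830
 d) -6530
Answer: b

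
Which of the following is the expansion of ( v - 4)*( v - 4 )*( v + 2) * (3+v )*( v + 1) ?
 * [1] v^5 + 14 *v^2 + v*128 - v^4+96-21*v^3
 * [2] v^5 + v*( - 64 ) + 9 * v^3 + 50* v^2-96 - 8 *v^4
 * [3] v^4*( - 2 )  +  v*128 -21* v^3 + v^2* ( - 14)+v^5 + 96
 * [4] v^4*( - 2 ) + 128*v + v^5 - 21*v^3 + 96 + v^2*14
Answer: 4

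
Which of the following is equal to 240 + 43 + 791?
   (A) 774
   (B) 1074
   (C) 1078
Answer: B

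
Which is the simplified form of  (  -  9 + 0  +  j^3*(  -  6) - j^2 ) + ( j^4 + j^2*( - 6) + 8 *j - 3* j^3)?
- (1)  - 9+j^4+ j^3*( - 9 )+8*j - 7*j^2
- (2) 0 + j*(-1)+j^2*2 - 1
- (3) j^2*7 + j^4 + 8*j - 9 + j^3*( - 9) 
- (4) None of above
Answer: 1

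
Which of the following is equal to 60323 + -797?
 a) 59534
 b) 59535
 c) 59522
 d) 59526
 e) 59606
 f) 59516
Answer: d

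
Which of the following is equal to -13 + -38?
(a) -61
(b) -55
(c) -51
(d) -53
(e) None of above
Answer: c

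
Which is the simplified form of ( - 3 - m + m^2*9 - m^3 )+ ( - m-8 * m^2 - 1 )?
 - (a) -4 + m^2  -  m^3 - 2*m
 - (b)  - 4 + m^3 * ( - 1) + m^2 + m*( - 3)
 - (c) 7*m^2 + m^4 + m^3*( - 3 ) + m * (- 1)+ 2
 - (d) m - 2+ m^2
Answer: a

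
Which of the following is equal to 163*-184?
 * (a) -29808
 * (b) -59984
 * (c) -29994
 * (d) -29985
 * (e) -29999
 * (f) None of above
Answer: f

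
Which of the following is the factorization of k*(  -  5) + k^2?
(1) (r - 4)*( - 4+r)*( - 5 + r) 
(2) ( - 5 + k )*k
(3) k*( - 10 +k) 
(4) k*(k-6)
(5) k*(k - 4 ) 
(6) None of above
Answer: 2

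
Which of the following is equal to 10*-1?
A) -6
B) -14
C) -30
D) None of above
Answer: D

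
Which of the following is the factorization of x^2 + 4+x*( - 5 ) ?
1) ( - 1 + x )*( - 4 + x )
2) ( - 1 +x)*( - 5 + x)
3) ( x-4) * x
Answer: 1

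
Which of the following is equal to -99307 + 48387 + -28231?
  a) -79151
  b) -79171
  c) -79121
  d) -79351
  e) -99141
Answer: a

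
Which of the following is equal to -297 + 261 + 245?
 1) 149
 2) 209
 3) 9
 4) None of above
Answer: 2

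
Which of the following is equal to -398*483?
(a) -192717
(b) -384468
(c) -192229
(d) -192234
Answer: d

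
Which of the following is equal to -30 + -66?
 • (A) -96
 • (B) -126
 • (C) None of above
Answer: A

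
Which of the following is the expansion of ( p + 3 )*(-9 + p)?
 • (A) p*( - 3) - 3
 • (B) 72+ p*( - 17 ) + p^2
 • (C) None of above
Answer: C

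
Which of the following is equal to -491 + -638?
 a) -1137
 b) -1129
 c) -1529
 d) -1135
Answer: b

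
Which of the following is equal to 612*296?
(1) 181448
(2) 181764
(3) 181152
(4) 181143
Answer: 3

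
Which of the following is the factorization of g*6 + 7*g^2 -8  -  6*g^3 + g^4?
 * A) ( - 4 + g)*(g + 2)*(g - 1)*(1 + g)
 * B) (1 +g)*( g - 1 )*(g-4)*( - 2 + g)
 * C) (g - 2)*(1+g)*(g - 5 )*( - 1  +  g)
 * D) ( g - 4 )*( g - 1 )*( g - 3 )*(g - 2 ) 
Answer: B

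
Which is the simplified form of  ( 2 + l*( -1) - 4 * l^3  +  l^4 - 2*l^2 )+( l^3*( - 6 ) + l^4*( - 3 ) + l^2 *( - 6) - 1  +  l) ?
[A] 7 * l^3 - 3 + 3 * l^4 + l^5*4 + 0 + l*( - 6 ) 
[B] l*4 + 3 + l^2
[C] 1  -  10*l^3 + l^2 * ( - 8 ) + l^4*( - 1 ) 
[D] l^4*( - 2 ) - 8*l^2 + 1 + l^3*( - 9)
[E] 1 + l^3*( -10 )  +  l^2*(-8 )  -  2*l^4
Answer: E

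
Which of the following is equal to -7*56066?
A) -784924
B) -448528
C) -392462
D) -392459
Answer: C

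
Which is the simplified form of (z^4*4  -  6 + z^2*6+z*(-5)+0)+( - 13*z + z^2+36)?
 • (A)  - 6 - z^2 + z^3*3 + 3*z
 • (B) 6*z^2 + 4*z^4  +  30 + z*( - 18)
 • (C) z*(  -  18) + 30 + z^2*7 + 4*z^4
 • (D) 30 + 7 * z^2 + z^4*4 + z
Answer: C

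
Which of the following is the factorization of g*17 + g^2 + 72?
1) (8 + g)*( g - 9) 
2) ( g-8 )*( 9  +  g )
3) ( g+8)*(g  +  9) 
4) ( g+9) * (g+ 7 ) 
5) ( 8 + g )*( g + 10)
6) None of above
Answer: 3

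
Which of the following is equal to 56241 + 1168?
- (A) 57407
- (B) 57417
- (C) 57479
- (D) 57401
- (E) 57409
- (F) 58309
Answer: E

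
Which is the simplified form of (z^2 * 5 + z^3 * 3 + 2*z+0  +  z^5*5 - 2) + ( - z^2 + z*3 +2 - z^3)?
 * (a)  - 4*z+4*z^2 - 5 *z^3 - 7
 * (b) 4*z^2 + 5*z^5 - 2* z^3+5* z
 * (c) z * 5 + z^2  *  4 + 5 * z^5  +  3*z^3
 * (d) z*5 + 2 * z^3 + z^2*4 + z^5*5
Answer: d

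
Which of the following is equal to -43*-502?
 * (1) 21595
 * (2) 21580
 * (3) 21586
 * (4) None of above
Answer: 3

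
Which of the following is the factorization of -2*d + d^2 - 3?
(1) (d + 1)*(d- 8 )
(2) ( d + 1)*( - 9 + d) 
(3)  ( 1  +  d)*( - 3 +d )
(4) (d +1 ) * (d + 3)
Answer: 3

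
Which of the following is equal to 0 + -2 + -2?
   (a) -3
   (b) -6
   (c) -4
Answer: c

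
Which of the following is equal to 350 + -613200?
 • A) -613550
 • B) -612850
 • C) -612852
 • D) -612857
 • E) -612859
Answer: B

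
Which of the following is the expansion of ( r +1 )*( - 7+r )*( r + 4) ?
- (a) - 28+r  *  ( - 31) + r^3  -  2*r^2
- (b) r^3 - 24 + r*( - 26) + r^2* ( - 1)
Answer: a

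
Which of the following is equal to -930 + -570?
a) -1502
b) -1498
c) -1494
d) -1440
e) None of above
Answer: e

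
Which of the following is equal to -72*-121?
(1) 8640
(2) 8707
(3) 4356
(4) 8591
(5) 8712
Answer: 5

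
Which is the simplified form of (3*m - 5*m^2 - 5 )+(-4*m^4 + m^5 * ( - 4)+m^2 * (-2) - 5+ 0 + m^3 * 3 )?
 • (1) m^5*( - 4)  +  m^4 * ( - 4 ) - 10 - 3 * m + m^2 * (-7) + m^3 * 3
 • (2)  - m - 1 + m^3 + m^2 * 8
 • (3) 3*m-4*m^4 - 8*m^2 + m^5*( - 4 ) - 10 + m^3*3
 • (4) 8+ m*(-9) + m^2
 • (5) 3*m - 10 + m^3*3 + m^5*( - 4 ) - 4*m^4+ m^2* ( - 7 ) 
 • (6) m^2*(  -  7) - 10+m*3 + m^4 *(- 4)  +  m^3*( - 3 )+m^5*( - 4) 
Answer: 5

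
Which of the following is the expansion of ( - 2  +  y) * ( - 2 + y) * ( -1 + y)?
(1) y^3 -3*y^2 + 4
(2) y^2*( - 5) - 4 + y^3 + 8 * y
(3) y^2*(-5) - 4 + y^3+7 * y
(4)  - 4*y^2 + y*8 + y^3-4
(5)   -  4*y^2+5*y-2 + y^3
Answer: 2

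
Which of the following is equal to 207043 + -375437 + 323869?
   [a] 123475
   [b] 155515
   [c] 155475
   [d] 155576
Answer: c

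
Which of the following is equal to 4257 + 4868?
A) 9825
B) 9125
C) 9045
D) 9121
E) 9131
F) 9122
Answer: B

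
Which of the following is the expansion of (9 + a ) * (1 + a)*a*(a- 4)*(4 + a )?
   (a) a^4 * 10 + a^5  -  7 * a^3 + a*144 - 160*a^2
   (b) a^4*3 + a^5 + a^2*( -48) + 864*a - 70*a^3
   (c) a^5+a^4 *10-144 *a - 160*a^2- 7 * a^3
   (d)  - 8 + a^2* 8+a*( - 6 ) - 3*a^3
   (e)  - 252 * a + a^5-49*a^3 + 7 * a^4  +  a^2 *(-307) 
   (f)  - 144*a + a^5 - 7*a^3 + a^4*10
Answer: c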